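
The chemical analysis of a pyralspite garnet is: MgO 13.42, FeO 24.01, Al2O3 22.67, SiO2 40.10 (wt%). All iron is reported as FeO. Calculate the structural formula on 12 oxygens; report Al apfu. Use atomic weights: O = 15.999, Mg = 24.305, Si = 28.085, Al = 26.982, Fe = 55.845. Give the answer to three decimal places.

1.999 Al apfu

13.42 wt% MgO ÷ 40.304 g/mol = 0.33297 mol, giving 0.33297 Mg and 0.33297 O.
24.01 wt% FeO ÷ 71.844 g/mol = 0.33420 mol, giving 0.33420 Fe and 0.33420 O.
22.67 wt% Al2O3 ÷ 101.961 g/mol = 0.22234 mol, giving 0.44468 Al and 0.66702 O.
40.10 wt% SiO2 ÷ 60.083 g/mol = 0.66741 mol, giving 0.66741 Si and 1.33482 O.
Oxygen sums to 2.66901; scaling by 12/2.66901 = 4.49605 puts the formula on 12 O.
Al: 0.44468 × 4.49605 = 1.999 atoms per formula unit.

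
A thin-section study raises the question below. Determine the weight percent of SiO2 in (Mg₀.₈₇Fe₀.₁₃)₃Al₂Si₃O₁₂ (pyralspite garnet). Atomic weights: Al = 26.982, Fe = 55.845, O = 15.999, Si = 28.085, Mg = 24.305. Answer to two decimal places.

43.39 wt%

M((Mg₀.₈₇Fe₀.₁₃)₃Al₂Si₃O₁₂) = 415.423 g/mol; M(SiO2) = 60.083 g/mol.
Moles SiO2 per formula unit = 3 Si ÷ 1 = 3.0000.
SiO2 fraction = (3.0000 × 60.083) / 415.423 = 180.249/415.423 = 0.4339.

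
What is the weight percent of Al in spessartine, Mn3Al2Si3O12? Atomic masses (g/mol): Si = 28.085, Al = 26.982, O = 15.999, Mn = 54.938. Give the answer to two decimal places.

Formula mass = 3×54.938 + 2×26.982 + 3×28.085 + 12×15.999 = 495.021 g/mol, of which 53.964 g is Al.
So Al makes up 53.964/495.021 = 0.1090 of the mass, i.e. 10.90%.

10.90 weight percent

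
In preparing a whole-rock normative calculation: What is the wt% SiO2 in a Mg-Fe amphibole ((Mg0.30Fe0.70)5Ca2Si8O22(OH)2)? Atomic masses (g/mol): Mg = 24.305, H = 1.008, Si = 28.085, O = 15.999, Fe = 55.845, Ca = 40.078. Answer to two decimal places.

52.09 wt%

M((Mg0.30Fe0.70)5Ca2Si8O22(OH)2) = 922.743 g/mol; M(SiO2) = 60.083 g/mol.
Moles SiO2 per formula unit = 8 Si ÷ 1 = 8.0000.
SiO2 fraction = (8.0000 × 60.083) / 922.743 = 480.664/922.743 = 0.5209.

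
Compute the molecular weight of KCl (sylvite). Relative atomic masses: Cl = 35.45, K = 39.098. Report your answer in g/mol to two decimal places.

74.55 g/mol

K: 1 × 39.098 = 39.0980
Cl: 1 × 35.45 = 35.4500
Summing the contributions gives the formula mass.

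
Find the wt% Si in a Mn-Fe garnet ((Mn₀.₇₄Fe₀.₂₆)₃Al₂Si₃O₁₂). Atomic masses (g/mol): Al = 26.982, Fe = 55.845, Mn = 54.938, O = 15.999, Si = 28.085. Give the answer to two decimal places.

M((Mn₀.₇₄Fe₀.₂₆)₃Al₂Si₃O₁₂) = 495.728 g/mol.
Si contributes 3 × 28.085 = 84.255 g per mole.
84.255/495.728 = 0.1700 → 17.00%.

17.00 wt%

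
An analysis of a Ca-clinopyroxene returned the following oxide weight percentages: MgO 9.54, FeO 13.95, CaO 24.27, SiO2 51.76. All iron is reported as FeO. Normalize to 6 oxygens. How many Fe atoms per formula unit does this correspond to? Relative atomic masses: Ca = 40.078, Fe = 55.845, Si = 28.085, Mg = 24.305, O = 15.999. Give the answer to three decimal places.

0.450 Fe apfu

9.54 wt% MgO ÷ 40.304 g/mol = 0.23670 mol, giving 0.23670 Mg and 0.23670 O.
13.95 wt% FeO ÷ 71.844 g/mol = 0.19417 mol, giving 0.19417 Fe and 0.19417 O.
24.27 wt% CaO ÷ 56.077 g/mol = 0.43280 mol, giving 0.43280 Ca and 0.43280 O.
51.76 wt% SiO2 ÷ 60.083 g/mol = 0.86147 mol, giving 0.86147 Si and 1.72294 O.
Oxygen sums to 2.58661; scaling by 6/2.58661 = 2.31964 puts the formula on 6 O.
Fe: 0.19417 × 2.31964 = 0.450 atoms per formula unit.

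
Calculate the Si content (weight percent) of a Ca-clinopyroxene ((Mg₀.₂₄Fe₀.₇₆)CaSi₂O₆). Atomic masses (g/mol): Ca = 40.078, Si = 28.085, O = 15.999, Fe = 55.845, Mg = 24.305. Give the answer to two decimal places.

23.35 weight percent

M((Mg₀.₂₄Fe₀.₇₆)CaSi₂O₆) = 240.517 g/mol.
Si contributes 2 × 28.085 = 56.170 g per mole.
56.170/240.517 = 0.2335 → 23.35%.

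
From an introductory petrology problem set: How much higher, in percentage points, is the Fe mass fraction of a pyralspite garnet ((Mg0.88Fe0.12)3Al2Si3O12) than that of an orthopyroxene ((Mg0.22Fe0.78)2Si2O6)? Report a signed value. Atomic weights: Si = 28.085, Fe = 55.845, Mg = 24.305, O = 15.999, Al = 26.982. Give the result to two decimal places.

-30.00 percentage points

Fe in (Mg0.88Fe0.12)3Al2Si3O12: molar mass 414.476 g/mol; 0.36×55.845 = 20.104 g → 4.85 wt%.
Fe in (Mg0.22Fe0.78)2Si2O6: molar mass 249.976 g/mol; 1.56×55.845 = 87.118 g → 34.85 wt%.
Difference = 4.85 − 34.85 = -30.00 percentage points.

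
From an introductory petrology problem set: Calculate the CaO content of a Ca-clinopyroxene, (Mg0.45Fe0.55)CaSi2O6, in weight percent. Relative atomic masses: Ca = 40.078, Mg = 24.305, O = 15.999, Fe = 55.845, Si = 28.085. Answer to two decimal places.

Formula mass = 233.894 g/mol.
1 Ca → 1.0000 mol CaO per formula unit; M(CaO) = 56.077, so CaO mass = 56.077 g.
56.077/233.894 × 100 = 23.98 wt%.

23.98 wt%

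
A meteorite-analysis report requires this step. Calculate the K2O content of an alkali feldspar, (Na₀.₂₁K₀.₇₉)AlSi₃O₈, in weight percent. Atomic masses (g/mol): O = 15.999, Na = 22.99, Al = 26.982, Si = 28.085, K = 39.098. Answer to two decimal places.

M((Na₀.₂₁K₀.₇₉)AlSi₃O₈) = 274.944 g/mol; M(K2O) = 94.195 g/mol.
Moles K2O per formula unit = 0.79 K ÷ 2 = 0.3950.
K2O fraction = (0.3950 × 94.195) / 274.944 = 37.207/274.944 = 0.1353.

13.53 wt%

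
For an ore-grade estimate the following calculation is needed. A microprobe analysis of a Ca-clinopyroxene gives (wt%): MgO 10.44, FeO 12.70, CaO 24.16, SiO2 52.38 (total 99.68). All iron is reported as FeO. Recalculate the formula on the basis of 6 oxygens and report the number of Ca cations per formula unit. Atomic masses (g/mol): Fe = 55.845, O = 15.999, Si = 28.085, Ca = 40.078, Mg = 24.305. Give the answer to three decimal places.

0.990 Ca apfu

10.44 wt% MgO ÷ 40.304 g/mol = 0.25903 mol, giving 0.25903 Mg and 0.25903 O.
12.70 wt% FeO ÷ 71.844 g/mol = 0.17677 mol, giving 0.17677 Fe and 0.17677 O.
24.16 wt% CaO ÷ 56.077 g/mol = 0.43084 mol, giving 0.43084 Ca and 0.43084 O.
52.38 wt% SiO2 ÷ 60.083 g/mol = 0.87179 mol, giving 0.87179 Si and 1.74358 O.
Oxygen sums to 2.61022; scaling by 6/2.61022 = 2.29866 puts the formula on 6 O.
Ca: 0.43084 × 2.29866 = 0.990 atoms per formula unit.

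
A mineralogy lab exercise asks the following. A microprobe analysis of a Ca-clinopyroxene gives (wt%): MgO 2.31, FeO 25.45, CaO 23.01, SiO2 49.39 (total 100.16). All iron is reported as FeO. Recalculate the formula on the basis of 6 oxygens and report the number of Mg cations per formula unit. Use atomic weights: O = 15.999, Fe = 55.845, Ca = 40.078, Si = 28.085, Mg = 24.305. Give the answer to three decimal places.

2.31 wt% MgO ÷ 40.304 g/mol = 0.05731 mol, giving 0.05731 Mg and 0.05731 O.
25.45 wt% FeO ÷ 71.844 g/mol = 0.35424 mol, giving 0.35424 Fe and 0.35424 O.
23.01 wt% CaO ÷ 56.077 g/mol = 0.41033 mol, giving 0.41033 Ca and 0.41033 O.
49.39 wt% SiO2 ÷ 60.083 g/mol = 0.82203 mol, giving 0.82203 Si and 1.64406 O.
Oxygen sums to 2.46594; scaling by 6/2.46594 = 2.43315 puts the formula on 6 O.
Mg: 0.05731 × 2.43315 = 0.139 atoms per formula unit.

0.139 Mg apfu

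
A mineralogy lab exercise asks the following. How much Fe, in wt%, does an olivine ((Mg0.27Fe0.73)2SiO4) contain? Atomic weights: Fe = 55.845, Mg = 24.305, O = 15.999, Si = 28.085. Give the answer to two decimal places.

43.66 wt%

Molar mass of (Mg0.27Fe0.73)2SiO4: 0.54·24.305 + 1.46·55.845 + 1·28.085 + 4·15.999 = 186.739 g/mol.
Mass of Fe per formula unit: 1.46 × 55.845 = 81.534 g.
Weight fraction Fe = 81.534 / 186.739 = 0.4366.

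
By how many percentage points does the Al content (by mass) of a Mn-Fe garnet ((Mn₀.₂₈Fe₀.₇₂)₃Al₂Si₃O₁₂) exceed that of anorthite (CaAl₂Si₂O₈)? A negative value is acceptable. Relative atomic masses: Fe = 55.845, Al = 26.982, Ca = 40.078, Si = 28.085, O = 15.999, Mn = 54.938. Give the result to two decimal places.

Al in (Mn₀.₂₈Fe₀.₇₂)₃Al₂Si₃O₁₂: molar mass 496.980 g/mol; 2×26.982 = 53.964 g → 10.86 wt%.
Al in CaAl₂Si₂O₈: molar mass 278.204 g/mol; 2×26.982 = 53.964 g → 19.40 wt%.
Difference = 10.86 − 19.40 = -8.54 percentage points.

-8.54 percentage points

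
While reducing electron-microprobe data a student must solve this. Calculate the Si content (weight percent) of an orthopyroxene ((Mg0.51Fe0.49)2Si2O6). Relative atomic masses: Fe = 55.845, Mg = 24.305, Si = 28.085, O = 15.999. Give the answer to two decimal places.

24.24 weight percent

M((Mg0.51Fe0.49)2Si2O6) = 231.683 g/mol.
Si contributes 2 × 28.085 = 56.170 g per mole.
56.170/231.683 = 0.2424 → 24.24%.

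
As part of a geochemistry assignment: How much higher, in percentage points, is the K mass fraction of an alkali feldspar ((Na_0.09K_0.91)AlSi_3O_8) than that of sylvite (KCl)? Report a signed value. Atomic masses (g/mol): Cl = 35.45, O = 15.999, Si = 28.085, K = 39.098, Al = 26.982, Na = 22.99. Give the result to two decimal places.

-39.60 percentage points

M((Na_0.09K_0.91)AlSi_3O_8) = 276.877 g/mol, so wt% K = 35.579/276.877 × 100 = 12.85%.
M(KCl) = 74.548 g/mol, so wt% K = 39.098/74.548 × 100 = 52.45%.
12.85 − 52.45 = -39.60 pp.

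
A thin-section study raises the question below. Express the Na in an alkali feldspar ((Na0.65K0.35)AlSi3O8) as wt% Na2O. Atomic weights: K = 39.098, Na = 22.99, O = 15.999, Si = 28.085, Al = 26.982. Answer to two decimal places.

Formula mass = 267.857 g/mol.
0.65 Na → 0.3250 mol Na2O per formula unit; M(Na2O) = 61.979, so Na2O mass = 20.143 g.
20.143/267.857 × 100 = 7.52 wt%.

7.52 wt%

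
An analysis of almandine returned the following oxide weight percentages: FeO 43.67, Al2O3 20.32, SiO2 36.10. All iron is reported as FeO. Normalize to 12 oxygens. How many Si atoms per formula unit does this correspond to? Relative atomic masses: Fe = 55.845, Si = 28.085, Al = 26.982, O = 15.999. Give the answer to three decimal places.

FeO (M=71.844): mol = 0.60784; Fe = 0.60784, O = 0.60784.
Al2O3 (M=101.961): mol = 0.19929; Al = 0.39858, O = 0.59787.
SiO2 (M=60.083): mol = 0.60084; Si = 0.60084, O = 1.20168.
ΣO = 2.40739; factor = 12/ΣO = 4.98465.
Si apfu = 0.60084 × 4.98465 = 2.995.

2.995 Si apfu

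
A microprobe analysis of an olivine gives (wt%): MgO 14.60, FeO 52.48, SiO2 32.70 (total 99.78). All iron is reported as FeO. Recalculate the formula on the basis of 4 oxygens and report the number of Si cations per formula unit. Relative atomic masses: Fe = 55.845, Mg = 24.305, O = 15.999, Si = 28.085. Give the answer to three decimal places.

14.60 wt% MgO ÷ 40.304 g/mol = 0.36225 mol, giving 0.36225 Mg and 0.36225 O.
52.48 wt% FeO ÷ 71.844 g/mol = 0.73047 mol, giving 0.73047 Fe and 0.73047 O.
32.70 wt% SiO2 ÷ 60.083 g/mol = 0.54425 mol, giving 0.54425 Si and 1.08850 O.
Oxygen sums to 2.18122; scaling by 4/2.18122 = 1.83384 puts the formula on 4 O.
Si: 0.54425 × 1.83384 = 0.998 atoms per formula unit.

0.998 Si apfu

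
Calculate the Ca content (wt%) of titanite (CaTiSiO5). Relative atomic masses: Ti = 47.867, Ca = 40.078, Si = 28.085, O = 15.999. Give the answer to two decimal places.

M(CaTiSiO5) = 196.025 g/mol.
Ca contributes 1 × 40.078 = 40.078 g per mole.
40.078/196.025 = 0.2045 → 20.45%.

20.45 wt%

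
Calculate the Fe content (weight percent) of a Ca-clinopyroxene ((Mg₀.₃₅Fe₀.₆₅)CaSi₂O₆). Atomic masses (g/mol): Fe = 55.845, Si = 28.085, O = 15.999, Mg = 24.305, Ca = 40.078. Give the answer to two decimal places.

Molar mass of (Mg₀.₃₅Fe₀.₆₅)CaSi₂O₆: 0.35×24.305 + 0.65×55.845 + 1×40.078 + 2×28.085 + 6×15.999 = 237.048 g/mol.
Mass of Fe per formula unit: 0.65 × 55.845 = 36.299 g.
Weight fraction Fe = 36.299 / 237.048 = 0.1531.

15.31 weight percent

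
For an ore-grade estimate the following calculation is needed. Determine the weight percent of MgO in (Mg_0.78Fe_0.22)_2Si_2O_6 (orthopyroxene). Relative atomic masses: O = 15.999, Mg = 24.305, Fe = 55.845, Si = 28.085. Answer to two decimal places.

29.29 wt%

Molar mass of (Mg_0.78Fe_0.22)_2Si_2O_6 = 1.56×24.305 + 0.44×55.845 + 2×28.085 + 6×15.999 = 214.652 g/mol.
Each formula unit contains 1.56 Mg, equivalent to 1.56/1 = 1.5600 mol MgO.
M(MgO) = 1×24.305 + 1×15.999 = 40.304 g/mol.
Mass of MgO per formula unit = 1.5600 × 40.304 = 62.874 g.
MgO wt% = 62.874 / 214.652 × 100 = 29.29%.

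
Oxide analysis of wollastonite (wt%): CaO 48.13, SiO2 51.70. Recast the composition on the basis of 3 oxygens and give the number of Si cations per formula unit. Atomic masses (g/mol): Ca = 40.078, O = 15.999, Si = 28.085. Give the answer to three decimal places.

CaO (M=56.077): mol = 0.85828; Ca = 0.85828, O = 0.85828.
SiO2 (M=60.083): mol = 0.86048; Si = 0.86048, O = 1.72096.
ΣO = 2.57924; factor = 3/ΣO = 1.16313.
Si apfu = 0.86048 × 1.16313 = 1.001.

1.001 Si apfu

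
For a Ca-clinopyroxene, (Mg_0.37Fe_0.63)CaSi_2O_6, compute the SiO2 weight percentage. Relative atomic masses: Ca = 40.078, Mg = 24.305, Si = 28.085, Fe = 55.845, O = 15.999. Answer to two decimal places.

50.83 wt%

Molar mass of (Mg_0.37Fe_0.63)CaSi_2O_6 = 0.37*24.305 + 0.63*55.845 + 1*40.078 + 2*28.085 + 6*15.999 = 236.417 g/mol.
Each formula unit contains 2 Si, equivalent to 2/1 = 2.0000 mol SiO2.
M(SiO2) = 1×28.085 + 2×15.999 = 60.083 g/mol.
Mass of SiO2 per formula unit = 2.0000 × 60.083 = 120.166 g.
SiO2 wt% = 120.166 / 236.417 × 100 = 50.83%.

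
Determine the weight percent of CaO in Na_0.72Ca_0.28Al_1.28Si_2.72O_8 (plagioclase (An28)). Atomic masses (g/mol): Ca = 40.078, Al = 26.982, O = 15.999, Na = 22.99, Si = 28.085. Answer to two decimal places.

5.89 wt%

Molar mass of Na_0.72Ca_0.28Al_1.28Si_2.72O_8 = 0.72×22.99 + 0.28×40.078 + 1.28×26.982 + 2.72×28.085 + 8×15.999 = 266.695 g/mol.
Each formula unit contains 0.28 Ca, equivalent to 0.28/1 = 0.2800 mol CaO.
M(CaO) = 1×40.078 + 1×15.999 = 56.077 g/mol.
Mass of CaO per formula unit = 0.2800 × 56.077 = 15.702 g.
CaO wt% = 15.702 / 266.695 × 100 = 5.89%.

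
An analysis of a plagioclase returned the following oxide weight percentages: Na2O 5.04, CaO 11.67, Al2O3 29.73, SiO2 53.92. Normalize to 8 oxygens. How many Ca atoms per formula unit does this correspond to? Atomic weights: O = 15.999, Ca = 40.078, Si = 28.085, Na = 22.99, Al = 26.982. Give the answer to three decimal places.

0.563 Ca apfu

5.04 wt% Na2O ÷ 61.979 g/mol = 0.08132 mol, giving 0.16264 Na and 0.08132 O.
11.67 wt% CaO ÷ 56.077 g/mol = 0.20811 mol, giving 0.20811 Ca and 0.20811 O.
29.73 wt% Al2O3 ÷ 101.961 g/mol = 0.29158 mol, giving 0.58316 Al and 0.87474 O.
53.92 wt% SiO2 ÷ 60.083 g/mol = 0.89743 mol, giving 0.89743 Si and 1.79486 O.
Oxygen sums to 2.95903; scaling by 8/2.95903 = 2.70359 puts the formula on 8 O.
Ca: 0.20811 × 2.70359 = 0.563 atoms per formula unit.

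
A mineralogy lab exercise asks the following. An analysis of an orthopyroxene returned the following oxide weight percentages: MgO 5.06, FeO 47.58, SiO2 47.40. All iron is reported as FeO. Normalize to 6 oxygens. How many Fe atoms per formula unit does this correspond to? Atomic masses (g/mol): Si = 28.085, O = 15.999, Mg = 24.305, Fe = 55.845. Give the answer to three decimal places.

MgO: 5.06/40.304 = 0.12555 mol → 0.12555 mol Mg, 0.12555 mol O.
FeO: 47.58/71.844 = 0.66227 mol → 0.66227 mol Fe, 0.66227 mol O.
SiO2: 47.40/60.083 = 0.78891 mol → 0.78891 mol Si, 1.57782 mol O.
Total oxygen = 2.36564 mol. Normalization factor = 6/2.36564 = 2.53631.
Fe per 6 O = 0.66227 × 2.53631 = 1.680.

1.680 Fe apfu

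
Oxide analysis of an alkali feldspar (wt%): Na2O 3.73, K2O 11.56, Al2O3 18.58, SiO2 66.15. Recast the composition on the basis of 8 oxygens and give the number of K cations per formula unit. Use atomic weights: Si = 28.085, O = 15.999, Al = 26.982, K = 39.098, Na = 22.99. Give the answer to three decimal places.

Na2O: 3.73/61.979 = 0.06018 mol → 0.12036 mol Na, 0.06018 mol O.
K2O: 11.56/94.195 = 0.12272 mol → 0.24544 mol K, 0.12272 mol O.
Al2O3: 18.58/101.961 = 0.18223 mol → 0.36446 mol Al, 0.54669 mol O.
SiO2: 66.15/60.083 = 1.10098 mol → 1.10098 mol Si, 2.20196 mol O.
Total oxygen = 2.93155 mol. Normalization factor = 8/2.93155 = 2.72893.
K per 8 O = 0.24544 × 2.72893 = 0.670.

0.670 K apfu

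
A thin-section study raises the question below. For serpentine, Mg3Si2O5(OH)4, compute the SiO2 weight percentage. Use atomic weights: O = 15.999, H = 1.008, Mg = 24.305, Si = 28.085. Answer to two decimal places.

43.36 wt%

M(Mg3Si2O5(OH)4) = 277.108 g/mol; M(SiO2) = 60.083 g/mol.
Moles SiO2 per formula unit = 2 Si ÷ 1 = 2.0000.
SiO2 fraction = (2.0000 × 60.083) / 277.108 = 120.166/277.108 = 0.4336.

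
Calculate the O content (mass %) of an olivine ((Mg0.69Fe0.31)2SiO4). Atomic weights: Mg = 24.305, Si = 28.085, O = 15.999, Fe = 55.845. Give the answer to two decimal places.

M((Mg0.69Fe0.31)2SiO4) = 160.246 g/mol.
O contributes 4 × 15.999 = 63.996 g per mole.
63.996/160.246 = 0.3994 → 39.94%.

39.94 mass %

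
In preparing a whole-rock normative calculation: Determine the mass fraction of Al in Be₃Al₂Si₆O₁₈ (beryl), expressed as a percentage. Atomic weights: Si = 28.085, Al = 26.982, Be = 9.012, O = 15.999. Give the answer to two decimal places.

10.04 mass %

Formula mass = 3*9.012 + 2*26.982 + 6*28.085 + 18*15.999 = 537.492 g/mol, of which 53.964 g is Al.
So Al makes up 53.964/537.492 = 0.1004 of the mass, i.e. 10.04%.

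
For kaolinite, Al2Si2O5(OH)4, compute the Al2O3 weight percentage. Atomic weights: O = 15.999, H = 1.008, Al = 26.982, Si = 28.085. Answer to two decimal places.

Molar mass of Al2Si2O5(OH)4 = 2×26.982 + 2×28.085 + 9×15.999 + 4×1.008 = 258.157 g/mol.
Each formula unit contains 2 Al, equivalent to 2/2 = 1.0000 mol Al2O3.
M(Al2O3) = 2×26.982 + 3×15.999 = 101.961 g/mol.
Mass of Al2O3 per formula unit = 1.0000 × 101.961 = 101.961 g.
Al2O3 wt% = 101.961 / 258.157 × 100 = 39.50%.

39.50 wt%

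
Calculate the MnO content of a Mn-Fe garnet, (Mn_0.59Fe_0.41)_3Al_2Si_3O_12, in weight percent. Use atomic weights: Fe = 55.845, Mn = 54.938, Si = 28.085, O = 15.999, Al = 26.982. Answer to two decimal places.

Molar mass of (Mn_0.59Fe_0.41)_3Al_2Si_3O_12 = 1.77×54.938 + 1.23×55.845 + 2×26.982 + 3×28.085 + 12×15.999 = 496.137 g/mol.
Each formula unit contains 1.77 Mn, equivalent to 1.77/1 = 1.7700 mol MnO.
M(MnO) = 1×54.938 + 1×15.999 = 70.937 g/mol.
Mass of MnO per formula unit = 1.7700 × 70.937 = 125.558 g.
MnO wt% = 125.558 / 496.137 × 100 = 25.31%.

25.31 wt%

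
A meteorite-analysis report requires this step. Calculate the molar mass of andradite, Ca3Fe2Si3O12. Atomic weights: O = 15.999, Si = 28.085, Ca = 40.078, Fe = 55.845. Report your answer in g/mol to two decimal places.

Ca: 3 × 40.078 = 120.2340
Fe: 2 × 55.845 = 111.6900
Si: 3 × 28.085 = 84.2550
O: 12 × 15.999 = 191.9880
Summing the contributions gives the formula mass.

508.17 g/mol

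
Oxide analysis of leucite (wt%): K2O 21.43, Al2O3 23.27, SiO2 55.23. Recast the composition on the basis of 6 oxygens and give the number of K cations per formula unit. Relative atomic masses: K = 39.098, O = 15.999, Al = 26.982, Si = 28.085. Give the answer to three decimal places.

0.993 K apfu

K2O: 21.43/94.195 = 0.22751 mol → 0.45502 mol K, 0.22751 mol O.
Al2O3: 23.27/101.961 = 0.22822 mol → 0.45644 mol Al, 0.68466 mol O.
SiO2: 55.23/60.083 = 0.91923 mol → 0.91923 mol Si, 1.83846 mol O.
Total oxygen = 2.75063 mol. Normalization factor = 6/2.75063 = 2.18132.
K per 6 O = 0.45502 × 2.18132 = 0.993.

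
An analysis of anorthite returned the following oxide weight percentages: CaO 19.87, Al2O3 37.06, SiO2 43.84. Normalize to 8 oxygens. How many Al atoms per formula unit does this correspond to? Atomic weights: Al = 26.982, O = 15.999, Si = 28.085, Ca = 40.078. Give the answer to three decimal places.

2.003 Al apfu

CaO (M=56.077): mol = 0.35433; Ca = 0.35433, O = 0.35433.
Al2O3 (M=101.961): mol = 0.36347; Al = 0.72694, O = 1.09041.
SiO2 (M=60.083): mol = 0.72966; Si = 0.72966, O = 1.45932.
ΣO = 2.90406; factor = 8/ΣO = 2.75476.
Al apfu = 0.72694 × 2.75476 = 2.003.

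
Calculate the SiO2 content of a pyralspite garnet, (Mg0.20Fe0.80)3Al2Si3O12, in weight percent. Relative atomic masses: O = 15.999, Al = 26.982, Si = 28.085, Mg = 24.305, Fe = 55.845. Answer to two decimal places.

M((Mg0.20Fe0.80)3Al2Si3O12) = 478.818 g/mol; M(SiO2) = 60.083 g/mol.
Moles SiO2 per formula unit = 3 Si ÷ 1 = 3.0000.
SiO2 fraction = (3.0000 × 60.083) / 478.818 = 180.249/478.818 = 0.3764.

37.64 wt%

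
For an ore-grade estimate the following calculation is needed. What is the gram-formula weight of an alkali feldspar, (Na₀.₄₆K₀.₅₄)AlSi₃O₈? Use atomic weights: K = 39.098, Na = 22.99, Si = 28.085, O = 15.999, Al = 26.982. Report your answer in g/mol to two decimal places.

Na: 0.46 × 22.99 = 10.5754
K: 0.54 × 39.098 = 21.1129
Al: 1 × 26.982 = 26.9820
Si: 3 × 28.085 = 84.2550
O: 8 × 15.999 = 127.9920
Summing the contributions gives the formula mass.

270.92 g/mol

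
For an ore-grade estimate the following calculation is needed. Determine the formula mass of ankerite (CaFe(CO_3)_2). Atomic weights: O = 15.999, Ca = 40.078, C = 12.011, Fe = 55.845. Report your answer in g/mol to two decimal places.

215.94 g/mol

The formula mass is the sum 1×40.078 + 1×55.845 + 2×12.011 + 6×15.999.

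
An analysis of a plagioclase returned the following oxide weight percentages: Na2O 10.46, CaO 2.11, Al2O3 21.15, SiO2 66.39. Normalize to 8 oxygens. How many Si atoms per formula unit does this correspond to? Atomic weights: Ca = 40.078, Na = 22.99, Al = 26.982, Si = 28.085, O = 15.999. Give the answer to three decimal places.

Na2O (M=61.979): mol = 0.16877; Na = 0.33754, O = 0.16877.
CaO (M=56.077): mol = 0.03763; Ca = 0.03763, O = 0.03763.
Al2O3 (M=101.961): mol = 0.20743; Al = 0.41486, O = 0.62229.
SiO2 (M=60.083): mol = 1.10497; Si = 1.10497, O = 2.20994.
ΣO = 3.03863; factor = 8/ΣO = 2.63277.
Si apfu = 1.10497 × 2.63277 = 2.909.

2.909 Si apfu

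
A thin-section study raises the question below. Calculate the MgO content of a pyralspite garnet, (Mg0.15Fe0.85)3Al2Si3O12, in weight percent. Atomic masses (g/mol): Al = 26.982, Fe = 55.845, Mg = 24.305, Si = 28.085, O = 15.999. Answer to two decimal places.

3.75 wt%

Formula mass = 483.549 g/mol.
0.45 Mg → 0.4500 mol MgO per formula unit; M(MgO) = 40.304, so MgO mass = 18.137 g.
18.137/483.549 × 100 = 3.75 wt%.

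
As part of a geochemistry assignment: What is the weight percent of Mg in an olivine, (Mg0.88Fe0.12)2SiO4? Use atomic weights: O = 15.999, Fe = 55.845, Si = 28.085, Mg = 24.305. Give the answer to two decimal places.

Molar mass of (Mg0.88Fe0.12)2SiO4: 1.76·24.305 + 0.24·55.845 + 1·28.085 + 4·15.999 = 148.261 g/mol.
Mass of Mg per formula unit: 1.76 × 24.305 = 42.777 g.
Weight fraction Mg = 42.777 / 148.261 = 0.2885.

28.85 wt%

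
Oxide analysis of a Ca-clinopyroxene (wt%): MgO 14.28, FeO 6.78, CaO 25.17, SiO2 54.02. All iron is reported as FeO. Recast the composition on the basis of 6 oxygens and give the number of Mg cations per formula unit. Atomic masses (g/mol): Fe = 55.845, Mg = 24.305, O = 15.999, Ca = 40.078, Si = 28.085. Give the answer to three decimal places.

14.28 wt% MgO ÷ 40.304 g/mol = 0.35431 mol, giving 0.35431 Mg and 0.35431 O.
6.78 wt% FeO ÷ 71.844 g/mol = 0.09437 mol, giving 0.09437 Fe and 0.09437 O.
25.17 wt% CaO ÷ 56.077 g/mol = 0.44885 mol, giving 0.44885 Ca and 0.44885 O.
54.02 wt% SiO2 ÷ 60.083 g/mol = 0.89909 mol, giving 0.89909 Si and 1.79818 O.
Oxygen sums to 2.69571; scaling by 6/2.69571 = 2.22576 puts the formula on 6 O.
Mg: 0.35431 × 2.22576 = 0.789 atoms per formula unit.

0.789 Mg apfu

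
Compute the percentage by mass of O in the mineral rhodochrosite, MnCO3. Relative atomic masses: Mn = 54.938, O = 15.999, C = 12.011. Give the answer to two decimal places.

41.76 wt%

Formula mass = 1*54.938 + 1*12.011 + 3*15.999 = 114.946 g/mol, of which 47.997 g is O.
So O makes up 47.997/114.946 = 0.4176 of the mass, i.e. 41.76%.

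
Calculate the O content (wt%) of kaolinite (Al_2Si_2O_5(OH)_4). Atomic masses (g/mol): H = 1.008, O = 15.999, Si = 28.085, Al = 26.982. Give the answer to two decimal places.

55.78 wt%

Formula mass = 2·26.982 + 2·28.085 + 9·15.999 + 4·1.008 = 258.157 g/mol, of which 143.991 g is O.
So O makes up 143.991/258.157 = 0.5578 of the mass, i.e. 55.78%.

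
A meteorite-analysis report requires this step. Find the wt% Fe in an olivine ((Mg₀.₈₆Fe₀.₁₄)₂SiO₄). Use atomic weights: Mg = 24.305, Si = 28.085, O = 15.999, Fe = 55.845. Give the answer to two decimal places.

10.46 wt%

Molar mass of (Mg₀.₈₆Fe₀.₁₄)₂SiO₄: 1.72·24.305 + 0.28·55.845 + 1·28.085 + 4·15.999 = 149.522 g/mol.
Mass of Fe per formula unit: 0.28 × 55.845 = 15.637 g.
Weight fraction Fe = 15.637 / 149.522 = 0.1046.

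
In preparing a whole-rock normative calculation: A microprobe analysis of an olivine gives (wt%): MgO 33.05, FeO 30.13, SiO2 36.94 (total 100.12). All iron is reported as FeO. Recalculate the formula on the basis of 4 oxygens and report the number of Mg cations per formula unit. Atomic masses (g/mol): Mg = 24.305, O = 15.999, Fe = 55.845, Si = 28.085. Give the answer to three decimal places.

MgO (M=40.304): mol = 0.82002; Mg = 0.82002, O = 0.82002.
FeO (M=71.844): mol = 0.41938; Fe = 0.41938, O = 0.41938.
SiO2 (M=60.083): mol = 0.61482; Si = 0.61482, O = 1.22964.
ΣO = 2.46904; factor = 4/ΣO = 1.62006.
Mg apfu = 0.82002 × 1.62006 = 1.328.

1.328 Mg apfu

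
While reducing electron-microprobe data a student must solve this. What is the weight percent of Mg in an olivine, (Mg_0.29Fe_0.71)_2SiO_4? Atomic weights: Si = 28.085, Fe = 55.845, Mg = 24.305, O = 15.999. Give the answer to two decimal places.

7.60 weight percent

Molar mass of (Mg_0.29Fe_0.71)_2SiO_4: 0.58×24.305 + 1.42×55.845 + 1×28.085 + 4×15.999 = 185.478 g/mol.
Mass of Mg per formula unit: 0.58 × 24.305 = 14.097 g.
Weight fraction Mg = 14.097 / 185.478 = 0.0760.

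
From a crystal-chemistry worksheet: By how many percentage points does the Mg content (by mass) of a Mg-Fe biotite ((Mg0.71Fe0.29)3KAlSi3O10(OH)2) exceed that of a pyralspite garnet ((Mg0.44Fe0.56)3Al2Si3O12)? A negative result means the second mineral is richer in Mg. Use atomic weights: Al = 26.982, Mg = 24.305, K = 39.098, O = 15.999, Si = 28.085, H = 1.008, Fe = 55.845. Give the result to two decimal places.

Mg in (Mg0.71Fe0.29)3KAlSi3O10(OH)2: molar mass 444.694 g/mol; 2.13×24.305 = 51.770 g → 11.64 wt%.
Mg in (Mg0.44Fe0.56)3Al2Si3O12: molar mass 456.109 g/mol; 1.32×24.305 = 32.083 g → 7.03 wt%.
Difference = 11.64 − 7.03 = 4.61 percentage points.

4.61 percentage points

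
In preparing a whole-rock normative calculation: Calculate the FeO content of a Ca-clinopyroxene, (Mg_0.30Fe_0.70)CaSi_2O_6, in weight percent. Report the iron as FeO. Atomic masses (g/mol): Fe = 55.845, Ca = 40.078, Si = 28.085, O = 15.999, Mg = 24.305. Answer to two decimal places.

Formula mass = 238.625 g/mol.
0.70 Fe → 0.7000 mol FeO per formula unit; M(FeO) = 71.844, so FeO mass = 50.291 g.
50.291/238.625 × 100 = 21.08 wt%.

21.08 wt%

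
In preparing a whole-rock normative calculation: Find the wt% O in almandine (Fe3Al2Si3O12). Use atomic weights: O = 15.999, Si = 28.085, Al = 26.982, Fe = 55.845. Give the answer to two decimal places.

Formula mass = 3×55.845 + 2×26.982 + 3×28.085 + 12×15.999 = 497.742 g/mol, of which 191.988 g is O.
So O makes up 191.988/497.742 = 0.3857 of the mass, i.e. 38.57%.

38.57 weight percent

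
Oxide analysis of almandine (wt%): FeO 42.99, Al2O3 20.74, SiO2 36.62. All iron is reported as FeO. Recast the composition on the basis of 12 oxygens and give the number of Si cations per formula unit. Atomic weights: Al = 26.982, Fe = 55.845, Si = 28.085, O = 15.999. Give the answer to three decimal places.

FeO (M=71.844): mol = 0.59838; Fe = 0.59838, O = 0.59838.
Al2O3 (M=101.961): mol = 0.20341; Al = 0.40682, O = 0.61023.
SiO2 (M=60.083): mol = 0.60949; Si = 0.60949, O = 1.21898.
ΣO = 2.42759; factor = 12/ΣO = 4.94317.
Si apfu = 0.60949 × 4.94317 = 3.013.

3.013 Si apfu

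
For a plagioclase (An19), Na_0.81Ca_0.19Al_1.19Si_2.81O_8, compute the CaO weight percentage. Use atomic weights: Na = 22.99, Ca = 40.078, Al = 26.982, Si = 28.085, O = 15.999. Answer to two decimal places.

4.02 wt%

Molar mass of Na_0.81Ca_0.19Al_1.19Si_2.81O_8 = 0.81×22.99 + 0.19×40.078 + 1.19×26.982 + 2.81×28.085 + 8×15.999 = 265.256 g/mol.
Each formula unit contains 0.19 Ca, equivalent to 0.19/1 = 0.1900 mol CaO.
M(CaO) = 1×40.078 + 1×15.999 = 56.077 g/mol.
Mass of CaO per formula unit = 0.1900 × 56.077 = 10.655 g.
CaO wt% = 10.655 / 265.256 × 100 = 4.02%.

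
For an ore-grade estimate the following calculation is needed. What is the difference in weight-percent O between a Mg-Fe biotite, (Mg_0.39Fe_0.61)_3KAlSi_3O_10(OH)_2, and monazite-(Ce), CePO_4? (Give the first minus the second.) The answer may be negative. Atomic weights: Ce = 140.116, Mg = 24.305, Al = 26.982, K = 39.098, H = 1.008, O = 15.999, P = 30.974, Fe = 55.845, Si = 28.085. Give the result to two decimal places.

O in (Mg_0.39Fe_0.61)_3KAlSi_3O_10(OH)_2: molar mass 474.972 g/mol; 12×15.999 = 191.988 g → 40.42 wt%.
O in CePO_4: molar mass 235.086 g/mol; 4×15.999 = 63.996 g → 27.22 wt%.
Difference = 40.42 − 27.22 = 13.20 percentage points.

13.20 percentage points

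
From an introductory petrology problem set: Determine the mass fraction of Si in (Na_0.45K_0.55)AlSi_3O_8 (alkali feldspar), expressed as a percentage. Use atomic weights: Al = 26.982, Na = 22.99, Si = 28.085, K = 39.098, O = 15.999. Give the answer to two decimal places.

Formula mass = 0.45×22.99 + 0.55×39.098 + 1×26.982 + 3×28.085 + 8×15.999 = 271.078 g/mol, of which 84.255 g is Si.
So Si makes up 84.255/271.078 = 0.3108 of the mass, i.e. 31.08%.

31.08 mass %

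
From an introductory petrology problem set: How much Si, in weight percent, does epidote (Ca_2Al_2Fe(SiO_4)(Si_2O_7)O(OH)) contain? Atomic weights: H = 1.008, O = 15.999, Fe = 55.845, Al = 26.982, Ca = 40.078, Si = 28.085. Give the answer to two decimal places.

17.44 weight percent

Molar mass of Ca_2Al_2Fe(SiO_4)(Si_2O_7)O(OH): 2·40.078 + 2·26.982 + 1·55.845 + 3·28.085 + 13·15.999 + 1·1.008 = 483.215 g/mol.
Mass of Si per formula unit: 3 × 28.085 = 84.255 g.
Weight fraction Si = 84.255 / 483.215 = 0.1744.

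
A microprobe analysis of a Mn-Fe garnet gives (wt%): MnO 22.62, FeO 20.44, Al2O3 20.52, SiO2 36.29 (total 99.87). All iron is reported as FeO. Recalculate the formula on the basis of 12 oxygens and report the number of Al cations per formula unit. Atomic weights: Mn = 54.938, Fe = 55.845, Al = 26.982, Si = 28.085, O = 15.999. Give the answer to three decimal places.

2.000 Al apfu

22.62 wt% MnO ÷ 70.937 g/mol = 0.31887 mol, giving 0.31887 Mn and 0.31887 O.
20.44 wt% FeO ÷ 71.844 g/mol = 0.28451 mol, giving 0.28451 Fe and 0.28451 O.
20.52 wt% Al2O3 ÷ 101.961 g/mol = 0.20125 mol, giving 0.40250 Al and 0.60375 O.
36.29 wt% SiO2 ÷ 60.083 g/mol = 0.60400 mol, giving 0.60400 Si and 1.20800 O.
Oxygen sums to 2.41513; scaling by 12/2.41513 = 4.96868 puts the formula on 12 O.
Al: 0.40250 × 4.96868 = 2.000 atoms per formula unit.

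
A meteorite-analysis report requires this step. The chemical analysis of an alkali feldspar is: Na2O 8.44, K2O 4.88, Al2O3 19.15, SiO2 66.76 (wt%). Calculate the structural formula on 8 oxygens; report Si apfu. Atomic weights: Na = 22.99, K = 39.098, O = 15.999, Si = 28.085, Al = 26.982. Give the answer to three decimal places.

Na2O (M=61.979): mol = 0.13618; Na = 0.27236, O = 0.13618.
K2O (M=94.195): mol = 0.05181; K = 0.10362, O = 0.05181.
Al2O3 (M=101.961): mol = 0.18782; Al = 0.37564, O = 0.56346.
SiO2 (M=60.083): mol = 1.11113; Si = 1.11113, O = 2.22226.
ΣO = 2.97371; factor = 8/ΣO = 2.69024.
Si apfu = 1.11113 × 2.69024 = 2.989.

2.989 Si apfu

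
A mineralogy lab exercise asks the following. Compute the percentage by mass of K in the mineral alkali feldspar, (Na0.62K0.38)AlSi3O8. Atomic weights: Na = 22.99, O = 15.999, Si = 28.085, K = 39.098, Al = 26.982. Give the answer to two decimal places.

M((Na0.62K0.38)AlSi3O8) = 268.340 g/mol.
K contributes 0.38 × 39.098 = 14.857 g per mole.
14.857/268.340 = 0.0554 → 5.54%.

5.54 wt%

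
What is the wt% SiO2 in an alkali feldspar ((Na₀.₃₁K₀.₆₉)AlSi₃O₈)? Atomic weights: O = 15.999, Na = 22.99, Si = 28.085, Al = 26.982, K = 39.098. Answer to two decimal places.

M((Na₀.₃₁K₀.₆₉)AlSi₃O₈) = 273.334 g/mol; M(SiO2) = 60.083 g/mol.
Moles SiO2 per formula unit = 3 Si ÷ 1 = 3.0000.
SiO2 fraction = (3.0000 × 60.083) / 273.334 = 180.249/273.334 = 0.6594.

65.94 wt%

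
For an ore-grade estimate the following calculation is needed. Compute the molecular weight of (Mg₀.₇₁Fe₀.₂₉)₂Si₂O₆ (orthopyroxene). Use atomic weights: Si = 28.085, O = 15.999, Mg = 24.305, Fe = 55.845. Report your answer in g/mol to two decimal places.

Mg: 1.42 × 24.305 = 34.5131
Fe: 0.58 × 55.845 = 32.3901
Si: 2 × 28.085 = 56.1700
O: 6 × 15.999 = 95.9940
Summing the contributions gives the formula mass.

219.07 g/mol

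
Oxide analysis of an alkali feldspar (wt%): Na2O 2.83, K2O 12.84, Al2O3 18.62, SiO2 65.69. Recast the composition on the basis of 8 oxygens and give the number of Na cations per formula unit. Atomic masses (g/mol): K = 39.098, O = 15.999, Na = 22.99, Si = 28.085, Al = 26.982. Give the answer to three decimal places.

Na2O: 2.83/61.979 = 0.04566 mol → 0.09132 mol Na, 0.04566 mol O.
K2O: 12.84/94.195 = 0.13631 mol → 0.27262 mol K, 0.13631 mol O.
Al2O3: 18.62/101.961 = 0.18262 mol → 0.36524 mol Al, 0.54786 mol O.
SiO2: 65.69/60.083 = 1.09332 mol → 1.09332 mol Si, 2.18664 mol O.
Total oxygen = 2.91647 mol. Normalization factor = 8/2.91647 = 2.74304.
Na per 8 O = 0.09132 × 2.74304 = 0.250.

0.250 Na apfu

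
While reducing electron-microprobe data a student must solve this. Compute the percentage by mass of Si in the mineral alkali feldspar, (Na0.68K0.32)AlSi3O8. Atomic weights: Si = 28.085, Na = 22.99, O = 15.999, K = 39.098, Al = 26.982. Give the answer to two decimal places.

Formula mass = 0.68*22.99 + 0.32*39.098 + 1*26.982 + 3*28.085 + 8*15.999 = 267.374 g/mol, of which 84.255 g is Si.
So Si makes up 84.255/267.374 = 0.3151 of the mass, i.e. 31.51%.

31.51 mass %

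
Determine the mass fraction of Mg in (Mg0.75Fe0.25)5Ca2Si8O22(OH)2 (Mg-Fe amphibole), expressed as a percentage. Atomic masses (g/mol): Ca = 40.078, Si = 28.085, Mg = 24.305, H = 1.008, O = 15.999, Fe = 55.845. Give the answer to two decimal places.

10.70 mass %

Molar mass of (Mg0.75Fe0.25)5Ca2Si8O22(OH)2: 3.75·24.305 + 1.25·55.845 + 2·40.078 + 8·28.085 + 24·15.999 + 2·1.008 = 851.778 g/mol.
Mass of Mg per formula unit: 3.75 × 24.305 = 91.144 g.
Weight fraction Mg = 91.144 / 851.778 = 0.1070.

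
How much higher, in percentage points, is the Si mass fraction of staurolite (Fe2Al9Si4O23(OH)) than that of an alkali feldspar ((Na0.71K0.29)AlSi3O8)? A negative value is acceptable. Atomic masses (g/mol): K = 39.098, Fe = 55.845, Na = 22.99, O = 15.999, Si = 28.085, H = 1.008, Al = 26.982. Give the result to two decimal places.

Si in Fe2Al9Si4O23(OH): molar mass 851.852 g/mol; 4×28.085 = 112.340 g → 13.19 wt%.
Si in (Na0.71K0.29)AlSi3O8: molar mass 266.890 g/mol; 3×28.085 = 84.255 g → 31.57 wt%.
Difference = 13.19 − 31.57 = -18.38 percentage points.

-18.38 percentage points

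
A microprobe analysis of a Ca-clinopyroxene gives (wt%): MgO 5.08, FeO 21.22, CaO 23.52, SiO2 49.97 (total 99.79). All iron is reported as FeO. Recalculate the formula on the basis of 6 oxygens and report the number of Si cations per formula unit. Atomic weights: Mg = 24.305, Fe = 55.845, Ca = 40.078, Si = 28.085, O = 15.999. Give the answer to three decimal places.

MgO (M=40.304): mol = 0.12604; Mg = 0.12604, O = 0.12604.
FeO (M=71.844): mol = 0.29536; Fe = 0.29536, O = 0.29536.
CaO (M=56.077): mol = 0.41942; Ca = 0.41942, O = 0.41942.
SiO2 (M=60.083): mol = 0.83168; Si = 0.83168, O = 1.66336.
ΣO = 2.50418; factor = 6/ΣO = 2.39599.
Si apfu = 0.83168 × 2.39599 = 1.993.

1.993 Si apfu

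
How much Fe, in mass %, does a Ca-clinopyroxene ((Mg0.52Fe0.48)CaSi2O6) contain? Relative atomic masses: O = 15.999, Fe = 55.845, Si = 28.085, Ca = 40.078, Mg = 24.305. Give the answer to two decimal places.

Formula mass = 0.52×24.305 + 0.48×55.845 + 1×40.078 + 2×28.085 + 6×15.999 = 231.686 g/mol, of which 26.806 g is Fe.
So Fe makes up 26.806/231.686 = 0.1157 of the mass, i.e. 11.57%.

11.57 mass %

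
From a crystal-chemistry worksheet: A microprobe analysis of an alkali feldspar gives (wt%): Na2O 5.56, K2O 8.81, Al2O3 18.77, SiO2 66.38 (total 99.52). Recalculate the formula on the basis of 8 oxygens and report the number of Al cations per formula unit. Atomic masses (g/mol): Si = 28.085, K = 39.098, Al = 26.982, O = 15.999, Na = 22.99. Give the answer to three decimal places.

1.000 Al apfu

5.56 wt% Na2O ÷ 61.979 g/mol = 0.08971 mol, giving 0.17942 Na and 0.08971 O.
8.81 wt% K2O ÷ 94.195 g/mol = 0.09353 mol, giving 0.18706 K and 0.09353 O.
18.77 wt% Al2O3 ÷ 101.961 g/mol = 0.18409 mol, giving 0.36818 Al and 0.55227 O.
66.38 wt% SiO2 ÷ 60.083 g/mol = 1.10481 mol, giving 1.10481 Si and 2.20962 O.
Oxygen sums to 2.94513; scaling by 8/2.94513 = 2.71635 puts the formula on 8 O.
Al: 0.36818 × 2.71635 = 1.000 atoms per formula unit.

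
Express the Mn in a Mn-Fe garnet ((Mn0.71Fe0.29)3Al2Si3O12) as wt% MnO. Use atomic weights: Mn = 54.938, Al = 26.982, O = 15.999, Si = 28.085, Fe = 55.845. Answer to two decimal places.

30.47 wt%

Formula mass = 495.810 g/mol.
2.13 Mn → 2.1300 mol MnO per formula unit; M(MnO) = 70.937, so MnO mass = 151.096 g.
151.096/495.810 × 100 = 30.47 wt%.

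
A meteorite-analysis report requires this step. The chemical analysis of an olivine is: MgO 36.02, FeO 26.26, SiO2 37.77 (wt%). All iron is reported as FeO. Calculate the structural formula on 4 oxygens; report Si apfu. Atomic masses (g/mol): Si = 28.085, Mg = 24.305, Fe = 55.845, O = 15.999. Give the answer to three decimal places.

MgO (M=40.304): mol = 0.89371; Mg = 0.89371, O = 0.89371.
FeO (M=71.844): mol = 0.36551; Fe = 0.36551, O = 0.36551.
SiO2 (M=60.083): mol = 0.62863; Si = 0.62863, O = 1.25726.
ΣO = 2.51648; factor = 4/ΣO = 1.58952.
Si apfu = 0.62863 × 1.58952 = 0.999.

0.999 Si apfu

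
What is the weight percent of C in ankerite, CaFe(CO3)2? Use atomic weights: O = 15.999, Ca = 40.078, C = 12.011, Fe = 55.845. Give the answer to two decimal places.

11.12 wt%

Formula mass = 1×40.078 + 1×55.845 + 2×12.011 + 6×15.999 = 215.939 g/mol, of which 24.022 g is C.
So C makes up 24.022/215.939 = 0.1112 of the mass, i.e. 11.12%.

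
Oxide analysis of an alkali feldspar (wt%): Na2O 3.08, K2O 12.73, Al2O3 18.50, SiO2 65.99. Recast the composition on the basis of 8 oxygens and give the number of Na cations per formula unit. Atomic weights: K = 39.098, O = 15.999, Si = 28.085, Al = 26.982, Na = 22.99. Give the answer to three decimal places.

Na2O (M=61.979): mol = 0.04969; Na = 0.09938, O = 0.04969.
K2O (M=94.195): mol = 0.13515; K = 0.27030, O = 0.13515.
Al2O3 (M=101.961): mol = 0.18144; Al = 0.36288, O = 0.54432.
SiO2 (M=60.083): mol = 1.09831; Si = 1.09831, O = 2.19662.
ΣO = 2.92578; factor = 8/ΣO = 2.73431.
Na apfu = 0.09938 × 2.73431 = 0.272.

0.272 Na apfu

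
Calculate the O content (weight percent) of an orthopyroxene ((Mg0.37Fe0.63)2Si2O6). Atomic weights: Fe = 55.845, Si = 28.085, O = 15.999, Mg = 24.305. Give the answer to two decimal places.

39.91 weight percent

M((Mg0.37Fe0.63)2Si2O6) = 240.514 g/mol.
O contributes 6 × 15.999 = 95.994 g per mole.
95.994/240.514 = 0.3991 → 39.91%.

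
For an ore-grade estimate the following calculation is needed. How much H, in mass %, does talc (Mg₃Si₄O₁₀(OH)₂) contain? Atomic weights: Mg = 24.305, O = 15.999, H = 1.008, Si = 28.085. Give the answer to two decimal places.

0.53 mass %

M(Mg₃Si₄O₁₀(OH)₂) = 379.259 g/mol.
H contributes 2 × 1.008 = 2.016 g per mole.
2.016/379.259 = 0.0053 → 0.53%.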